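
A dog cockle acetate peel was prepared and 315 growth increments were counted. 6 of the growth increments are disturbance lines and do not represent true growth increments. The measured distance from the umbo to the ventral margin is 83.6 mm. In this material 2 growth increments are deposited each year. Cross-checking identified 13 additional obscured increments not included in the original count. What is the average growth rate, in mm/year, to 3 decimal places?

0.519 mm/year

After corrections the count is 315 − 6 + 13 = 322 growth increments.
Dividing by 2 growth increments per year: 322 / 2 = 161 years.
Extension rate ≈ 83.6 / 161 = 0.519 mm/year.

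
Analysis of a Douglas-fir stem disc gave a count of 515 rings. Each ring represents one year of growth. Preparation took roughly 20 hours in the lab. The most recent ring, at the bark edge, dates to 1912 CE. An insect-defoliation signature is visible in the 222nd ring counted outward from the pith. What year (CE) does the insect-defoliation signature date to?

515 − 222 = 293 rings lie beyond the insect-defoliation signature toward the bark edge.
1912 − 293 = 1619 CE.

1619 CE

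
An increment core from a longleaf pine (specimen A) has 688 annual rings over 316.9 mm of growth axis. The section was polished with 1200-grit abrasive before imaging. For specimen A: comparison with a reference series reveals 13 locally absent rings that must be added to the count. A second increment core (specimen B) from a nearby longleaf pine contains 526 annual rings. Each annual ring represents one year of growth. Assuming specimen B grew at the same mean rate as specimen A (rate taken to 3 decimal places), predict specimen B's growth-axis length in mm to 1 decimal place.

Specimen A: adjusted count: 688 + 13 = 701 annual rings.
A: 316.9 mm over 701 years gives 316.9 / 701 ≈ 0.452 mm/year.
B's length ≈ 0.452 × 526 = 237.8 mm.

237.8 mm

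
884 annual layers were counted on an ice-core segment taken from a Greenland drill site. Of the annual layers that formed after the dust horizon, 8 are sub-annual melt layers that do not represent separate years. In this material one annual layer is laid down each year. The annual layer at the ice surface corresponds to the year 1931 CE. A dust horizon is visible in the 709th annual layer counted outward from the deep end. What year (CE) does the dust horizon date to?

884 − 709 = 175 annual layers lie beyond the dust horizon toward the ice surface.
Removing the 8 false annual layers leaves 175 − 8 = 167 true annual layers beyond the dust horizon.
1931 − 167 = 1764 CE.

1764 CE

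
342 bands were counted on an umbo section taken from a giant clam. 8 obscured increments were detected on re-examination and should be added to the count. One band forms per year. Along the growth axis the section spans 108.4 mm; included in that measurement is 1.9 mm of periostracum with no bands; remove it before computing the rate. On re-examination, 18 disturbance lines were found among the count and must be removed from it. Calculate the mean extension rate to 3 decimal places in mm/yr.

Adjusted count: 342 − 18 + 8 = 332 bands.
The growth record spans 108.4 − 1.9 = 106.5 mm.
Extension rate ≈ 106.5 / 332 = 0.321 mm/yr.

0.321 mm/yr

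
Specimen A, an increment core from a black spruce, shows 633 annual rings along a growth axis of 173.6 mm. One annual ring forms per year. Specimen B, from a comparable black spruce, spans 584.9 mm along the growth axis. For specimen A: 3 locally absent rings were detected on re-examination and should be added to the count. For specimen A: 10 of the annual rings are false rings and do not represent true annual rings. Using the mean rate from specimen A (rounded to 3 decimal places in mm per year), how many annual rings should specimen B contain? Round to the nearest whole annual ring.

2112 annual rings

Specimen A: after corrections the count is 633 − 10 + 3 = 626 annual rings.
A: Mean rate = 173.6 mm / 626 years ≈ 0.277 mm/yr.
For B, 584.9 / 0.277 = 2111.55 years ≈ 2112 annual rings.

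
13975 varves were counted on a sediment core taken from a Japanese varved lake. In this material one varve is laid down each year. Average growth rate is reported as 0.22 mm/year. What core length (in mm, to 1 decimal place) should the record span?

3074.5 mm

The record spans 13975 years at 0.22 mm per year.
Length ≈ 0.22 × 13975 = 3074.5 mm.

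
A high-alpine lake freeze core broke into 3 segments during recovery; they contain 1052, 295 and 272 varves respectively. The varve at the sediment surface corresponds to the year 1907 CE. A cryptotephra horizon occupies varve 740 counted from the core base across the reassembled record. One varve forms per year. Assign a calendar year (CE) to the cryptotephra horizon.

1028 CE

Total varves = 1052 + 295 + 272 = 1619.
1619 − 740 = 879 varves lie beyond the cryptotephra horizon toward the sediment surface.
The varve at the sediment surface is 1907 CE, so the cryptotephra horizon dates to 1907 − 879 = 1028 CE.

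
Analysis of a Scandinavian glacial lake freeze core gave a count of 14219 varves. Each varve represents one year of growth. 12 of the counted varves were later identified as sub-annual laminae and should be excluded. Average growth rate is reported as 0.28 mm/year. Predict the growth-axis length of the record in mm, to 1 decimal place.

True varve count = 14219 − 12 = 14207.
14207 years at 0.28 mm/year gives 0.28 × 14207 = 3978.0 mm.

3978.0 mm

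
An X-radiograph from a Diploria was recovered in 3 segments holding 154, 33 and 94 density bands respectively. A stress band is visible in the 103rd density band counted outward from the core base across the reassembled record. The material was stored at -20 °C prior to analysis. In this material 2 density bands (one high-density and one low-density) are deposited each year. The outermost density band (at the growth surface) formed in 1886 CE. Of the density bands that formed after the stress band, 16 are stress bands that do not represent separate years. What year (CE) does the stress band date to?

Total density bands = 154 + 33 + 94 = 281.
281 − 103 = 178 density bands lie beyond the stress band toward the growth surface.
Removing the 16 false density bands leaves 178 − 16 = 162 true density bands beyond the stress band.
162 density bands at 2 per year is 162 / 2 = 81 years.
The density band at the growth surface is 1886 CE, so the stress band dates to 1886 − 81 = 1805 CE.

1805 CE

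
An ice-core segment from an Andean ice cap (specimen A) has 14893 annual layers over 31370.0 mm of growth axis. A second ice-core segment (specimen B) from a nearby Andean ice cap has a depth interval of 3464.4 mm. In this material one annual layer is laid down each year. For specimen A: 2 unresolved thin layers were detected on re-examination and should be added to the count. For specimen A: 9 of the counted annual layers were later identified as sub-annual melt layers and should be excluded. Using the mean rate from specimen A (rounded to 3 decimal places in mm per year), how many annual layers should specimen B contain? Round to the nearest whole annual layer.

1644 annual layers

Specimen A: true annual layer count = 14893 − 9 + 2 = 14886.
A: Extension rate ≈ 31370.0 / 14886 = 2.107 mm/year.
B spans 3464.4 / 2.107 = 1644.23 years ≈ 1644 annual layers.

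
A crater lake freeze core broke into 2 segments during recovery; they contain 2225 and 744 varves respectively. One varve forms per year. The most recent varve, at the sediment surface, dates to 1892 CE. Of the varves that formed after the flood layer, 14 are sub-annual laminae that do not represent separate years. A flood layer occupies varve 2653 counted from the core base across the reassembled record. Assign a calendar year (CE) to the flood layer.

1590 CE

Total varves = 2225 + 744 = 2969.
Between varve 2653 and the sediment surface there are 2969 − 2653 = 316 varves.
316 − 14 false = 302 true varves after the flood layer.
1892 − 302 = 1590 CE.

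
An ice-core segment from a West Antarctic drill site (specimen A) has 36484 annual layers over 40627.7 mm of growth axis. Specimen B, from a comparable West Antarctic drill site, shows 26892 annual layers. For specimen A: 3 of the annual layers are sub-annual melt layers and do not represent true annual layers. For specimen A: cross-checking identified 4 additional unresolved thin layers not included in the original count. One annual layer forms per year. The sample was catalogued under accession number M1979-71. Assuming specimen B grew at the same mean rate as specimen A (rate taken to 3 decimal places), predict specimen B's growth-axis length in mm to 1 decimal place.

29957.7 mm

Specimen A: adjusted count: 36484 − 3 + 4 = 36485 annual layers.
A: 40627.7 mm over 36485 years gives 40627.7 / 36485 ≈ 1.114 mm per year.
For B, 1.114 mm/year × 26892 years = 29957.7 mm.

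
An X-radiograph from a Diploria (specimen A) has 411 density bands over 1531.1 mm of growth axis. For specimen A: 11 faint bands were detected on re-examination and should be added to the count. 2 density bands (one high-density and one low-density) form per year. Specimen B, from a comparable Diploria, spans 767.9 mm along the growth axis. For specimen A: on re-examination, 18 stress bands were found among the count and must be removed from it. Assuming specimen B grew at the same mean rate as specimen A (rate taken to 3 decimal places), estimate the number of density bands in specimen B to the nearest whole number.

Specimen A: after corrections the count is 411 − 18 + 11 = 404 density bands.
Specimen A: with 2 density bands per year, 404 / 2 = 202 years.
A: Mean rate = 1531.1 mm / 202 years ≈ 7.580 mm per year.
For B, 767.9 / 7.580 = 101.31 years; at 2 density bands per year that is 101.31 × 2 ≈ 203 density bands.

203 density bands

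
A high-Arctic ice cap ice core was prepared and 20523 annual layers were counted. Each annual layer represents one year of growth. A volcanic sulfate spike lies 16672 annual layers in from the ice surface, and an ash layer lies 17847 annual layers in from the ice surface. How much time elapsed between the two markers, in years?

17847 − 16672 = 1175 annual layers lie between the two events.
That is 1175 years at one annual layer per year.

1175 yr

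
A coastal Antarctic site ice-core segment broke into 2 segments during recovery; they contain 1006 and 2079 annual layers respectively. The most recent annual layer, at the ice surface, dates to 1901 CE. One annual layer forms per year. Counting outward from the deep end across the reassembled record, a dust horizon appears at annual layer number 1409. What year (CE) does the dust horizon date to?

225 CE

Total annual layers = 1006 + 2079 = 3085.
3085 − 1409 = 1676 annual layers lie beyond the dust horizon toward the ice surface.
Counting back 1676 years from 1901 CE places the dust horizon in 1901 − 1676 = 225 CE.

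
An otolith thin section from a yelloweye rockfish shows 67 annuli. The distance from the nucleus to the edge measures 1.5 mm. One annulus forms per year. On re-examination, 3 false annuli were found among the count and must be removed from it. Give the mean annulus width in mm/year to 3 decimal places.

0.023 mm/year

After corrections the count is 67 − 3 = 64 annuli.
Mean rate = 1.5 mm / 64 years ≈ 0.023 mm/year.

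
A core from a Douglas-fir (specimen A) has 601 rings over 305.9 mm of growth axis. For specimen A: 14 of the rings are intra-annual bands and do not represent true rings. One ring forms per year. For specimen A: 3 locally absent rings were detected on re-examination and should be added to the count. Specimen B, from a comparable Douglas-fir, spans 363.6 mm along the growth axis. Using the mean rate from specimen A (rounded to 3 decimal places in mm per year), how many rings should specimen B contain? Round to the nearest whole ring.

Specimen A: adjusted count: 601 − 14 + 3 = 590 rings.
A: Extension rate ≈ 305.9 / 590 = 0.518 mm per year.
B spans 363.6 / 0.518 = 701.93 years ≈ 702 rings.

702 rings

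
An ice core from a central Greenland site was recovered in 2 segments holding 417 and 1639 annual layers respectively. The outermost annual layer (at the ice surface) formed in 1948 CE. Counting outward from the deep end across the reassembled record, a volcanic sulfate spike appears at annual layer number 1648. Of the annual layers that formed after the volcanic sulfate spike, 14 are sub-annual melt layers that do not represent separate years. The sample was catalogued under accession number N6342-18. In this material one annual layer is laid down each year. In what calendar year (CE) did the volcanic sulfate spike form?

Total annual layers = 417 + 1639 = 2056.
2056 − 1648 = 408 annual layers lie beyond the volcanic sulfate spike toward the ice surface.
408 − 14 false = 394 true annual layers after the volcanic sulfate spike.
Counting back 394 years from 1948 CE places the volcanic sulfate spike in 1948 − 394 = 1554 CE.

1554 CE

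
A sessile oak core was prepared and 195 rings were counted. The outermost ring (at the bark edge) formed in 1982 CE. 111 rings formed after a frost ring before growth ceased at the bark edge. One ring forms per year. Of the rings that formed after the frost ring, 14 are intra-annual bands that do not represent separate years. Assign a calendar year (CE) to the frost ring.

111 rings post-date the frost ring.
Removing the 14 false rings leaves 111 − 14 = 97 true rings beyond the frost ring.
The ring at the bark edge is 1982 CE, so the frost ring dates to 1982 − 97 = 1885 CE.

1885 CE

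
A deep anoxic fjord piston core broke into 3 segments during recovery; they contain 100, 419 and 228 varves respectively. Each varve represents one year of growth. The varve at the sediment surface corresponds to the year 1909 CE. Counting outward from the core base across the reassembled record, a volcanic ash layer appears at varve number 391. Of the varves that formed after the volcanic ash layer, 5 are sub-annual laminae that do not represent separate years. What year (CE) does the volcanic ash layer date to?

1558 CE

Total varves = 100 + 419 + 228 = 747.
747 − 391 = 356 varves lie beyond the volcanic ash layer toward the sediment surface.
Removing the 5 false varves leaves 356 − 5 = 351 true varves beyond the volcanic ash layer.
The varve at the sediment surface is 1909 CE, so the volcanic ash layer dates to 1909 − 351 = 1558 CE.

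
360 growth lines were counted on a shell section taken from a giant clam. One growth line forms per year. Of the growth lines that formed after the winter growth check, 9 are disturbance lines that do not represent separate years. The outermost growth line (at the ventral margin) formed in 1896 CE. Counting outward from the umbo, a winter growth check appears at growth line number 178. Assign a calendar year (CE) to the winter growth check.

Between growth line 178 and the ventral margin there are 360 − 178 = 182 growth lines.
Removing the 9 false growth lines leaves 182 − 9 = 173 true growth lines beyond the winter growth check.
1896 − 173 = 1723 CE.

1723 CE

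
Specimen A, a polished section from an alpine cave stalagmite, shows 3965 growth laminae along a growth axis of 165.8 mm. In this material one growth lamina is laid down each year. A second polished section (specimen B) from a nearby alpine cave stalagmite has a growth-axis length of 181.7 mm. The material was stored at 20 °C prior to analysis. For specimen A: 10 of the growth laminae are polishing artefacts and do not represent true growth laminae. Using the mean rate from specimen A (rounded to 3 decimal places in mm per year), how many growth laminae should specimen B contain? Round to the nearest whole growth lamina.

4326 growth laminae

Specimen A: true growth lamina count = 3965 − 10 = 3955.
A: Extension rate ≈ 165.8 / 3955 = 0.042 mm per year.
B spans 181.7 / 0.042 = 4326.19 years ≈ 4326 growth laminae.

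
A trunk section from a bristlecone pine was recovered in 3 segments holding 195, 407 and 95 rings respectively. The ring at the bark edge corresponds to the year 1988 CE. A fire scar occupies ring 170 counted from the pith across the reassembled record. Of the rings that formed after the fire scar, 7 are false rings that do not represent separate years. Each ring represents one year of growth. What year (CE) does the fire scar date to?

1468 CE

Total rings = 195 + 407 + 95 = 697.
Between ring 170 and the bark edge there are 697 − 170 = 527 rings.
Removing the 7 false rings leaves 527 − 7 = 520 true rings beyond the fire scar.
1988 − 520 = 1468 CE.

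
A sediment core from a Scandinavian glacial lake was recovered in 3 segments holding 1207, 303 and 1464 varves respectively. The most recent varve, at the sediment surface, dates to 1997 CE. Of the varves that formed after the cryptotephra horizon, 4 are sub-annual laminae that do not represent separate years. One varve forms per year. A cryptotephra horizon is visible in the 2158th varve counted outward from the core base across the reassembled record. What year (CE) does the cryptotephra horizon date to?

Total varves = 1207 + 303 + 1464 = 2974.
Between varve 2158 and the sediment surface there are 2974 − 2158 = 816 varves.
Removing the 4 false varves leaves 816 − 4 = 812 true varves beyond the cryptotephra horizon.
Counting back 812 years from 1997 CE places the cryptotephra horizon in 1997 − 812 = 1185 CE.

1185 CE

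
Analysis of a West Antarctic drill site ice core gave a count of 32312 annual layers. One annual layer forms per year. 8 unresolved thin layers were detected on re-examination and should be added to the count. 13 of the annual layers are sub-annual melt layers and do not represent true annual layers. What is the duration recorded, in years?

32307 years

Correcting the raw count gives 32312 − 13 + 8 = 32307 true annual layers.
One annual layer per year makes the duration 32307 years.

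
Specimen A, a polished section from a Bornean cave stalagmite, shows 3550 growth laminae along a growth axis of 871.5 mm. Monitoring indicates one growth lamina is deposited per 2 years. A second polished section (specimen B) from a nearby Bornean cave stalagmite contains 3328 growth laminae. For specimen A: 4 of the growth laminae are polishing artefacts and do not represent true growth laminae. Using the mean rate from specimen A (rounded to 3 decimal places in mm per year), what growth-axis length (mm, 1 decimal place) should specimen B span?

818.7 mm

Specimen A: adjusted count: 3550 − 4 = 3546 growth laminae.
Specimen A: 3546 growth laminae at 2 years each span 3546 × 2 = 7092 years.
A: Extension rate ≈ 871.5 / 7092 = 0.123 mm per year.
Specimen B: multiplying by 2 years per growth lamina: 3328 × 2 = 6656 years. For B, 0.123 mm/year × 6656 years = 818.7 mm.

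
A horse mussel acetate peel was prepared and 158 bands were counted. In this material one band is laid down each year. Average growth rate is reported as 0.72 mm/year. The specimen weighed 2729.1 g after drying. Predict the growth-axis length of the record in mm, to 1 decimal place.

113.8 mm

The record spans 158 years at 0.72 mm per year.
Predicted length = 0.72 mm/year × 158 years = 113.8 mm.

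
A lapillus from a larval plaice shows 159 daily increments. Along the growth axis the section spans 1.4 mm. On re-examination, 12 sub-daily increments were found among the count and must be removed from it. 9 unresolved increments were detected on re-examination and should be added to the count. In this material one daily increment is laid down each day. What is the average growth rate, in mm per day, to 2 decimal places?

0.01 mm per day

Adjusted count: 159 − 12 + 9 = 156 daily increments.
1.4 mm over 156 days gives 1.4 / 156 ≈ 0.01 mm per day.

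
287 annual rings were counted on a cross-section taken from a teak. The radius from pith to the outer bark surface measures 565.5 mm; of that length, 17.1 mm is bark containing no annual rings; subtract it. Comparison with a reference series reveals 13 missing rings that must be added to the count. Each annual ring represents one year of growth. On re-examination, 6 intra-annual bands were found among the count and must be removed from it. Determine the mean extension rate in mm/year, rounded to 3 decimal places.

Adjusted count: 287 − 6 + 13 = 294 annual rings.
Net length = 565.5 − 17.1 = 548.4 mm.
Mean rate = 548.4 mm / 294 years ≈ 1.865 mm/year.

1.865 mm/year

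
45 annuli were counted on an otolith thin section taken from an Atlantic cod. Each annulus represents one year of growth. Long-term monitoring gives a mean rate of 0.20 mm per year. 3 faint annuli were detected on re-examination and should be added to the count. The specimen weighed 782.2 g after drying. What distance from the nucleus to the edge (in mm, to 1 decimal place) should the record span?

After corrections the count is 45 + 3 = 48 annuli.
Length ≈ 0.20 × 48 = 9.6 mm.

9.6 mm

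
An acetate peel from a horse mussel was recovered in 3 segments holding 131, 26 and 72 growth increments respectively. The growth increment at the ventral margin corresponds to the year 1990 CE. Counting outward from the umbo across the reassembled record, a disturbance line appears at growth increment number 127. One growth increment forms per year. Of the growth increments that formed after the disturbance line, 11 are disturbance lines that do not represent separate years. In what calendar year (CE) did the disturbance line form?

1899 CE

Total growth increments = 131 + 26 + 72 = 229.
229 − 127 = 102 growth increments lie beyond the disturbance line toward the ventral margin.
102 − 11 false = 91 true growth increments after the disturbance line.
1990 − 91 = 1899 CE.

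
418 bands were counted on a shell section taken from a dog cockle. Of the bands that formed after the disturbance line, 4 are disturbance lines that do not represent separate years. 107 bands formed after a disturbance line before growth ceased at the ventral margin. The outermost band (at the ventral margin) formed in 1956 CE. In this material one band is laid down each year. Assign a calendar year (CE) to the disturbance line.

1853 CE

There are 107 bands younger than the disturbance line.
Removing the 4 false bands leaves 107 − 4 = 103 true bands beyond the disturbance line.
1956 − 103 = 1853 CE.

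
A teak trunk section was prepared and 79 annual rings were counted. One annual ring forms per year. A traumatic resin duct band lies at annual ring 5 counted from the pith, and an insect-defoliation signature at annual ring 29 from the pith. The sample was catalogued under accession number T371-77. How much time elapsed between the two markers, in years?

29 − 5 = 24 annual rings lie between the two events.
At one annual ring per year, 24 years elapsed between them.

24 years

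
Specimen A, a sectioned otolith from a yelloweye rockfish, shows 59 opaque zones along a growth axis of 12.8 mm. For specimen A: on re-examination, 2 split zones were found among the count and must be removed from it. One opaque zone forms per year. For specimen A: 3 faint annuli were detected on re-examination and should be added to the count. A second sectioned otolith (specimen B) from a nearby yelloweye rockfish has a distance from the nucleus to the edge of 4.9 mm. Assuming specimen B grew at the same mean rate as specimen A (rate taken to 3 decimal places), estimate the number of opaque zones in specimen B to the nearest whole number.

Specimen A: adjusted count: 59 − 2 + 3 = 60 opaque zones.
A: 12.8 mm over 60 years gives 12.8 / 60 ≈ 0.213 mm/yr.
For B, 4.9 / 0.213 = 23.00 years ≈ 23 opaque zones.

23 opaque zones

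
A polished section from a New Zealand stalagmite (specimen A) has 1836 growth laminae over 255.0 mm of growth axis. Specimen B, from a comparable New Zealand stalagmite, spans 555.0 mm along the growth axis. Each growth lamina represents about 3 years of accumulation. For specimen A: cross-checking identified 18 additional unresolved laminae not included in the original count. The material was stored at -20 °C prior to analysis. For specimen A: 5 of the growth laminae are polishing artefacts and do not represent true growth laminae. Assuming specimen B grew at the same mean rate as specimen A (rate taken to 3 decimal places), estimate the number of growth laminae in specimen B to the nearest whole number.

4022 growth laminae

Specimen A: adjusted count: 1836 − 5 + 18 = 1849 growth laminae.
Specimen A: at 3 years per growth lamina, 1849 × 3 = 5547 years.
A: 255.0 mm over 5547 years gives 255.0 / 5547 ≈ 0.046 mm/yr.
For B, 555.0 / 0.046 = 12065.22 years; at 3 years per growth lamina that is 12065.22 / 3 ≈ 4022 growth laminae.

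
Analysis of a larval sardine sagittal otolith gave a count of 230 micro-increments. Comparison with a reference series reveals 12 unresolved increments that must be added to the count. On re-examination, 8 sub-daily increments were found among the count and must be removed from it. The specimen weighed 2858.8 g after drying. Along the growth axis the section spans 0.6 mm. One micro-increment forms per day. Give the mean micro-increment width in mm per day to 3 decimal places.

After corrections the count is 230 − 8 + 12 = 234 micro-increments.
Mean rate = 0.6 mm / 234 days ≈ 0.003 mm per day.

0.003 mm per day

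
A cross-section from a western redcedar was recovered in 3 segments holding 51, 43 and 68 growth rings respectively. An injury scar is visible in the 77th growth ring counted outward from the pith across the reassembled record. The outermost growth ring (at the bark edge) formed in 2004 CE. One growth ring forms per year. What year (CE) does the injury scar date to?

1919 CE

Total growth rings = 51 + 43 + 68 = 162.
The injury scar sits at growth ring 77 from the pith, so 162 − 77 = 85 growth rings formed after it.
2004 − 85 = 1919 CE.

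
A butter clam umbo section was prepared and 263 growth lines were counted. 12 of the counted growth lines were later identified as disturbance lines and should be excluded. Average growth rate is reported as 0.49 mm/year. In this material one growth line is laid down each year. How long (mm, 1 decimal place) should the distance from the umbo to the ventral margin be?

123.0 mm

Adjusted count: 263 − 12 = 251 growth lines.
Length ≈ 0.49 × 251 = 123.0 mm.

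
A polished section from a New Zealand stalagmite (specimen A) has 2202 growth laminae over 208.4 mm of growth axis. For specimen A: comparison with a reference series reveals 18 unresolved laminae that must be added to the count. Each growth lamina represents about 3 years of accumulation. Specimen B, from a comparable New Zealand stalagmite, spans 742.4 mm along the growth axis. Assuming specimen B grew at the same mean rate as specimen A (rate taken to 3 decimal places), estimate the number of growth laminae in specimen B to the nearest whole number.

Specimen A: adjusted count: 2202 + 18 = 2220 growth laminae.
Specimen A: multiplying by 3 years per growth lamina: 2220 × 3 = 6660 years.
A: 208.4 mm over 6660 years gives 208.4 / 6660 ≈ 0.031 mm per year.
Specimen B: 742.4 mm / 0.031 mm per year = 23948.39 years; at 3 years per growth lamina that is 23948.39 / 3 ≈ 7983 growth laminae.

7983 growth laminae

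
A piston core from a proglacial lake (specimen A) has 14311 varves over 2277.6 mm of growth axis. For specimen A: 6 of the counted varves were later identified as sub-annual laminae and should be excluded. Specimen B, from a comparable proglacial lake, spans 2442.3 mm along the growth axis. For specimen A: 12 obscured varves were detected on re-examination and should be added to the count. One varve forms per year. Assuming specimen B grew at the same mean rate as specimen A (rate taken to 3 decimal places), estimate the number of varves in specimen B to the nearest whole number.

15360 varves

Specimen A: true varve count = 14311 − 6 + 12 = 14317.
A: Mean rate = 2277.6 mm / 14317 years ≈ 0.159 mm/yr.
For B, 2442.3 / 0.159 = 15360.38 years ≈ 15360 varves.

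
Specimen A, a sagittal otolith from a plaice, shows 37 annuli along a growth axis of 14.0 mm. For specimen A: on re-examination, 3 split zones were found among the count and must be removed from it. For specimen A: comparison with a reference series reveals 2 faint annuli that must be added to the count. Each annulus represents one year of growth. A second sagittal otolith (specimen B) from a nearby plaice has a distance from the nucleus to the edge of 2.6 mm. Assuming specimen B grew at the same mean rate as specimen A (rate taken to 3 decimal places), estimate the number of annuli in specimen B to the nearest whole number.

Specimen A: after corrections the count is 37 − 3 + 2 = 36 annuli.
A: 14.0 mm over 36 years gives 14.0 / 36 ≈ 0.389 mm/yr.
For B, 2.6 / 0.389 = 6.68 years ≈ 7 annuli.

7 annuli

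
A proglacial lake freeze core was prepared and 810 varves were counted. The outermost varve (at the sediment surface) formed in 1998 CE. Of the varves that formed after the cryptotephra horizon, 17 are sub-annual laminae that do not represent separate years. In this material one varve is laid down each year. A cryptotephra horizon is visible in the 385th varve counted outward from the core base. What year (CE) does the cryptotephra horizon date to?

1590 CE

810 − 385 = 425 varves lie beyond the cryptotephra horizon toward the sediment surface.
425 − 17 false = 408 true varves after the cryptotephra horizon.
The varve at the sediment surface is 1998 CE, so the cryptotephra horizon dates to 1998 − 408 = 1590 CE.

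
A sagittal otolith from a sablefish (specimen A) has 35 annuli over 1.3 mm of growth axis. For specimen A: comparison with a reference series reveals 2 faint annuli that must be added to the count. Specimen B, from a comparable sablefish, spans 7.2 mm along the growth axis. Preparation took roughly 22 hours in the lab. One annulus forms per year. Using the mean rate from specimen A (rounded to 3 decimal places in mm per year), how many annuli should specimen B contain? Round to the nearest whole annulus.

206 annuli

Specimen A: after corrections the count is 35 + 2 = 37 annuli.
A: Mean rate = 1.3 mm / 37 years ≈ 0.035 mm/year.
For B, 7.2 / 0.035 = 205.71 years ≈ 206 annuli.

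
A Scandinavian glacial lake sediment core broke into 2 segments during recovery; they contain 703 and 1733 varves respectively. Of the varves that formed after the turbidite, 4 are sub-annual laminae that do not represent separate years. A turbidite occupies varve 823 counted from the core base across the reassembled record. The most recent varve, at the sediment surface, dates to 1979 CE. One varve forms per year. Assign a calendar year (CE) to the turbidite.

Total varves = 703 + 1733 = 2436.
2436 − 823 = 1613 varves lie beyond the turbidite toward the sediment surface.
1613 − 4 false = 1609 true varves after the turbidite.
Counting back 1609 years from 1979 CE places the turbidite in 1979 − 1609 = 370 CE.

370 CE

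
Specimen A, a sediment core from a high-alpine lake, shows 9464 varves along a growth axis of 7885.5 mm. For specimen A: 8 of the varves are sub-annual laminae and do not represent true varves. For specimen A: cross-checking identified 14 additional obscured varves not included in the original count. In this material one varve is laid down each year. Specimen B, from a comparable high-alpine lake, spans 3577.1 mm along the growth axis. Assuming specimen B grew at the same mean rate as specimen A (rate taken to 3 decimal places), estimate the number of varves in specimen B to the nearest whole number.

Specimen A: true varve count = 9464 − 8 + 14 = 9470.
A: Mean rate = 7885.5 mm / 9470 years ≈ 0.833 mm/yr.
For B, 3577.1 / 0.833 = 4294.24 years ≈ 4294 varves.

4294 varves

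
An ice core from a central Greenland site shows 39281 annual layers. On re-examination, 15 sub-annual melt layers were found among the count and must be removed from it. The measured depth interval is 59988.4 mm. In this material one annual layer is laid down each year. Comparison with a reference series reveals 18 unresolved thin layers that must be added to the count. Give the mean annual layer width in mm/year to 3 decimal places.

True annual layer count = 39281 − 15 + 18 = 39284.
Extension rate ≈ 59988.4 / 39284 = 1.527 mm/year.

1.527 mm/year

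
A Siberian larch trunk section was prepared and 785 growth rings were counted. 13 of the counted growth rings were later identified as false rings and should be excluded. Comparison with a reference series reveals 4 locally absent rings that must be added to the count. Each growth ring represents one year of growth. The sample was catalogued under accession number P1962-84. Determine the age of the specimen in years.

After corrections the count is 785 − 13 + 4 = 776 growth rings.
With a one-to-one growth ring periodicity this is 776 years.

776 years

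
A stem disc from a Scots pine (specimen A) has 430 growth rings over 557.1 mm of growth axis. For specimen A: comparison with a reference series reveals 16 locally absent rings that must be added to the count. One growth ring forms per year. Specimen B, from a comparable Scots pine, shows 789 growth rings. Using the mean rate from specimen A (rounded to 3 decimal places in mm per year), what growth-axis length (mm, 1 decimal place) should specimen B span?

985.5 mm

Specimen A: after corrections the count is 430 + 16 = 446 growth rings.
A: Mean rate = 557.1 mm / 446 years ≈ 1.249 mm/yr.
Length of B = 1.249 × 789 = 985.5 mm.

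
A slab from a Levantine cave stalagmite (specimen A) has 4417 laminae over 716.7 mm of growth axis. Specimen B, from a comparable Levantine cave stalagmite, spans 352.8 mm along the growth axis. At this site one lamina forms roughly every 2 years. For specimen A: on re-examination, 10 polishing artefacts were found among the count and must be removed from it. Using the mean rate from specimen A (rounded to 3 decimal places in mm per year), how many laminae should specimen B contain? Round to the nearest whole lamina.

Specimen A: correcting the raw count gives 4417 − 10 = 4407 true laminae.
Specimen A: 4407 laminae at 2 years each span 4407 × 2 = 8814 years.
A: Extension rate ≈ 716.7 / 8814 = 0.081 mm/yr.
For B, 352.8 / 0.081 = 4355.56 years; at 2 years per lamina that is 4355.56 / 2 ≈ 2178 laminae.

2178 laminae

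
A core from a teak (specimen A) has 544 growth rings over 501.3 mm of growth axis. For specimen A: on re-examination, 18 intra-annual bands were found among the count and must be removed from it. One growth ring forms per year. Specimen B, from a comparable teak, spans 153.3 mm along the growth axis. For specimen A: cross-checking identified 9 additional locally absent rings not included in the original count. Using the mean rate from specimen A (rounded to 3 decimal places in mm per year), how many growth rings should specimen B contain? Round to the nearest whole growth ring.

164 growth rings

Specimen A: adjusted count: 544 − 18 + 9 = 535 growth rings.
A: Extension rate ≈ 501.3 / 535 = 0.937 mm/yr.
Specimen B: 153.3 mm / 0.937 mm per year = 163.61 years ≈ 164 growth rings.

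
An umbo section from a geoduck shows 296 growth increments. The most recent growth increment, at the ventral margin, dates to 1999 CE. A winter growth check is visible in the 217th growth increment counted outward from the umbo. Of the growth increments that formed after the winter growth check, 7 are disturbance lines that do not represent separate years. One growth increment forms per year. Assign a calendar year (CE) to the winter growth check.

1927 CE

Between growth increment 217 and the ventral margin there are 296 − 217 = 79 growth increments.
79 − 7 false = 72 true growth increments after the winter growth check.
The growth increment at the ventral margin is 1999 CE, so the winter growth check dates to 1999 − 72 = 1927 CE.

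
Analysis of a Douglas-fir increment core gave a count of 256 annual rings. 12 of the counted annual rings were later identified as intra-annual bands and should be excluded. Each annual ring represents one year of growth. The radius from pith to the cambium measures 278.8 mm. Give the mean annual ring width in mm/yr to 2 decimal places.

Adjusted count: 256 − 12 = 244 annual rings.
Mean rate = 278.8 mm / 244 years ≈ 1.14 mm/yr.

1.14 mm/yr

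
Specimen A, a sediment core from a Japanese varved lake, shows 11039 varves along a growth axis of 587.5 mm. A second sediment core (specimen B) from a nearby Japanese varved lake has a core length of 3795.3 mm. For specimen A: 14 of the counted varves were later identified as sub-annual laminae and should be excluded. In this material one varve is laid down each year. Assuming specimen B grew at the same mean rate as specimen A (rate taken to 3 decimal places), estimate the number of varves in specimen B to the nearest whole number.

71609 varves

Specimen A: true varve count = 11039 − 14 = 11025.
A: Mean rate = 587.5 mm / 11025 years ≈ 0.053 mm/yr.
For B, 3795.3 / 0.053 = 71609.43 years ≈ 71609 varves.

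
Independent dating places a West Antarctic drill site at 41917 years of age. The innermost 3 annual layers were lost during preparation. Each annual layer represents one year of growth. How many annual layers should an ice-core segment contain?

One annual layer per year gives 41917 annual layers over 41917 years.
Less the 3 uncaptured annual layers: 41917 − 3 = 41914.

41914 annual layers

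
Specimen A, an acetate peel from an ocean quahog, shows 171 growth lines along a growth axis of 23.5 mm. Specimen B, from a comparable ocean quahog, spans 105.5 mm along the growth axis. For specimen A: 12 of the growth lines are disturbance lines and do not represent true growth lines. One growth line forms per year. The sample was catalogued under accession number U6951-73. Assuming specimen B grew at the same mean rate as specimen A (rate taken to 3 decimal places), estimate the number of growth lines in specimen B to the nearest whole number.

Specimen A: correcting the raw count gives 171 − 12 = 159 true growth lines.
A: Extension rate ≈ 23.5 / 159 = 0.148 mm per year.
B spans 105.5 / 0.148 = 712.84 years ≈ 713 growth lines.

713 growth lines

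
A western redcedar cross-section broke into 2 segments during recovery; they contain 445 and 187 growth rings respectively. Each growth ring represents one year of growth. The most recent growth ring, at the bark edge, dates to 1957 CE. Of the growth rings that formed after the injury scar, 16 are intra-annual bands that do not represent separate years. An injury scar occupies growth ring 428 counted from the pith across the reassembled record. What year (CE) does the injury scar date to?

Total growth rings = 445 + 187 = 632.
632 − 428 = 204 growth rings lie beyond the injury scar toward the bark edge.
Removing the 16 false growth rings leaves 204 − 16 = 188 true growth rings beyond the injury scar.
The growth ring at the bark edge is 1957 CE, so the injury scar dates to 1957 − 188 = 1769 CE.

1769 CE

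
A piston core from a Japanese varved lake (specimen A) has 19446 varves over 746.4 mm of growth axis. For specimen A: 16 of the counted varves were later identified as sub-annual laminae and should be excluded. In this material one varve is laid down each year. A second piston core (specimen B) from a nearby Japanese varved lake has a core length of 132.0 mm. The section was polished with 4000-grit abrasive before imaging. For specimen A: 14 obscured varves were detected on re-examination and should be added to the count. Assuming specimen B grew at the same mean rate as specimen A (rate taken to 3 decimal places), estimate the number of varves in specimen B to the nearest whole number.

Specimen A: true varve count = 19446 − 16 + 14 = 19444.
A: Extension rate ≈ 746.4 / 19444 = 0.038 mm/year.
Specimen B: 132.0 mm / 0.038 mm per year = 3473.68 years ≈ 3474 varves.

3474 varves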